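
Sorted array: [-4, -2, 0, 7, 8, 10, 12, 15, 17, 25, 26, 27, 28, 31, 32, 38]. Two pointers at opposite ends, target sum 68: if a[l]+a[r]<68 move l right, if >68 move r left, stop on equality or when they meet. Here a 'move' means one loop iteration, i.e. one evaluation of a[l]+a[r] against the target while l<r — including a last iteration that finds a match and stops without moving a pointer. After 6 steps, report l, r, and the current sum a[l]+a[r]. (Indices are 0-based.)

[0,15] -4+38=34 <68 → l++
[1,15] -2+38=36 <68 → l++
[2,15] 0+38=38 <68 → l++
[3,15] 7+38=45 <68 → l++
[4,15] 8+38=46 <68 → l++
[5,15] 10+38=48 <68 → l++

l=6, r=15, sum=50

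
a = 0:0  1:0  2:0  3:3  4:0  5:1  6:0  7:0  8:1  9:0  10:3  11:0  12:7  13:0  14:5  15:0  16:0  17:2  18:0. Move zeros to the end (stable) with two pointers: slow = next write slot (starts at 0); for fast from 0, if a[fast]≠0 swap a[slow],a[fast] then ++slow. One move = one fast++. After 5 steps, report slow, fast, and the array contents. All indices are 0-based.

slow=1, fast=5, a=[3, 0, 0, 0, 0, 1, 0, 0, 1, 0, 3, 0, 7, 0, 5, 0, 0, 2, 0]

(s=0,f=0) a[fast]=0 → fast++
(s=0,f=1) a[fast]=0 → fast++
(s=0,f=2) a[fast]=0 → fast++
(s=0,f=3) a[fast]=3≠0 swap→a[0]=3 → slow++,fast++
(s=1,f=4) a[fast]=0 → fast++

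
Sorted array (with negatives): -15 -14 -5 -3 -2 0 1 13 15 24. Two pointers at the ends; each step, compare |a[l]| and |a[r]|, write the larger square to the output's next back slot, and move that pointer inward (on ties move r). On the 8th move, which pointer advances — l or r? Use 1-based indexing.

l=1 r=10: |-15|<=|24| out[10]=576, r--
l=1 r=9: |-15|<=|15| out[9]=225, r--
l=1 r=8: |-15|>|13| out[8]=225, l++
l=2 r=8: |-14|>|13| out[7]=196, l++
l=3 r=8: |-5|<=|13| out[6]=169, r--
l=3 r=7: |-5|>|1| out[5]=25, l++
l=4 r=7: |-3|>|1| out[4]=9, l++
l=5 r=7: |-2|>|1| out[3]=4, l++

l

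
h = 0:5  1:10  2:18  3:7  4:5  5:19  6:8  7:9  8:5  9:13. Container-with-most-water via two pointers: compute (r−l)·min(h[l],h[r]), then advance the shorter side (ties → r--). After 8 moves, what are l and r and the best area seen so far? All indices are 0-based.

[0,9] min(5,13)*9=45 best=45 * → l++
[1,9] min(10,13)*8=80 best=80 * → l++
[2,9] min(18,13)*7=91 best=91 * → r--
[2,8] min(18,5)*6=30 best=91 → r--
[2,7] min(18,9)*5=45 best=91 → r--
[2,6] min(18,8)*4=32 best=91 → r--
[2,5] min(18,19)*3=54 best=91 → l++
[3,5] min(7,19)*2=14 best=91 → l++

l=4, r=5, best area=91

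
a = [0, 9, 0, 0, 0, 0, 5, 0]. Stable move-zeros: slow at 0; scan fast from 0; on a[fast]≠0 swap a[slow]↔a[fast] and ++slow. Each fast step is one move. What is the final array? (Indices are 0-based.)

[9, 5, 0, 0, 0, 0, 0, 0]

slow=0 fast=0: a[fast]=0, fast++
slow=0 fast=1: a[fast]=9≠0 swap→a[0]=9, slow++,fast++
slow=1 fast=2: a[fast]=0, fast++
slow=1 fast=3: a[fast]=0, fast++
slow=1 fast=4: a[fast]=0, fast++
slow=1 fast=5: a[fast]=0, fast++
slow=1 fast=6: a[fast]=5≠0 swap→a[1]=5, slow++,fast++
slow=2 fast=7: a[fast]=0, fast++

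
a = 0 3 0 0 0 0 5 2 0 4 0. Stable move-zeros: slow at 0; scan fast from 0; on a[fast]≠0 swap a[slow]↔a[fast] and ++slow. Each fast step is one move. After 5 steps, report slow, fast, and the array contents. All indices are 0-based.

(s=0,f=0) a[fast]=0 → fast++
(s=0,f=1) a[fast]=3≠0 swap→a[0]=3 → slow++,fast++
(s=1,f=2) a[fast]=0 → fast++
(s=1,f=3) a[fast]=0 → fast++
(s=1,f=4) a[fast]=0 → fast++

slow=1, fast=5, a=[3, 0, 0, 0, 0, 0, 5, 2, 0, 4, 0]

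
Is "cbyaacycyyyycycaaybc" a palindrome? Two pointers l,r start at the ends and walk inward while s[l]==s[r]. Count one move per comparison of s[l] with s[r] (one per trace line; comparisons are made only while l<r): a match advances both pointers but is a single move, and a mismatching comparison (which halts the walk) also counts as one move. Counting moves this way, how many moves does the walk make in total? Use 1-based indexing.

10 moves

[1,20] 'c'=='c' → l++,r--
[2,19] 'b'=='b' → l++,r--
[3,18] 'y'=='y' → l++,r--
[4,17] 'a'=='a' → l++,r--
[5,16] 'a'=='a' → l++,r--
[6,15] 'c'=='c' → l++,r--
[7,14] 'y'=='y' → l++,r--
[8,13] 'c'=='c' → l++,r--
[9,12] 'y'=='y' → l++,r--
[10,11] 'y'=='y' → l++,r--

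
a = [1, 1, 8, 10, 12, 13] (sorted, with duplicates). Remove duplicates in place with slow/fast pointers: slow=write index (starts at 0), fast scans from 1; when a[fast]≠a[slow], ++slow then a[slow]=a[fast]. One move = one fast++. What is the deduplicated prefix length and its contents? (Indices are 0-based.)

slow=0 fast=1: a[fast]=1=a[slow] dup, fast++
slow=0 fast=2: a[fast]=8≠a[slow]=1 write a[1]=8, slow++,fast++
slow=1 fast=3: a[fast]=10≠a[slow]=8 write a[2]=10, slow++,fast++
slow=2 fast=4: a[fast]=12≠a[slow]=10 write a[3]=12, slow++,fast++
slow=3 fast=5: a[fast]=13≠a[slow]=12 write a[4]=13, slow++,fast++

length 5; prefix = [1, 8, 10, 12, 13]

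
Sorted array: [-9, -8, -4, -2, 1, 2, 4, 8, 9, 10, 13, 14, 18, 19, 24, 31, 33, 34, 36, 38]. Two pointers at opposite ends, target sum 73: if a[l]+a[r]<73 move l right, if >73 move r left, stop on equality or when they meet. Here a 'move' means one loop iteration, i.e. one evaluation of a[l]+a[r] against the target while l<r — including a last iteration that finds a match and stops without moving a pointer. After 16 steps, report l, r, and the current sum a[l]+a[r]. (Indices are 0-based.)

l=0 r=19: -9+38=29 <73, l++
l=1 r=19: -8+38=30 <73, l++
l=2 r=19: -4+38=34 <73, l++
l=3 r=19: -2+38=36 <73, l++
l=4 r=19: 1+38=39 <73, l++
l=5 r=19: 2+38=40 <73, l++
l=6 r=19: 4+38=42 <73, l++
l=7 r=19: 8+38=46 <73, l++
l=8 r=19: 9+38=47 <73, l++
l=9 r=19: 10+38=48 <73, l++
l=10 r=19: 13+38=51 <73, l++
l=11 r=19: 14+38=52 <73, l++
l=12 r=19: 18+38=56 <73, l++
l=13 r=19: 19+38=57 <73, l++
l=14 r=19: 24+38=62 <73, l++
l=15 r=19: 31+38=69 <73, l++

l=16, r=19, sum=71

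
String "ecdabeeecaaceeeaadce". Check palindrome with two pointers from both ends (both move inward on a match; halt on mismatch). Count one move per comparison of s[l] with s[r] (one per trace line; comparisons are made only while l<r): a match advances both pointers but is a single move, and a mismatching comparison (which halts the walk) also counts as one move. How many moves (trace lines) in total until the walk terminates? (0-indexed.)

l=0 r=19: 'e'=='e', l++,r--
l=1 r=18: 'c'=='c', l++,r--
l=2 r=17: 'd'=='d', l++,r--
l=3 r=16: 'a'=='a', l++,r--
l=4 r=15: 'b'!='a', stop

5 moves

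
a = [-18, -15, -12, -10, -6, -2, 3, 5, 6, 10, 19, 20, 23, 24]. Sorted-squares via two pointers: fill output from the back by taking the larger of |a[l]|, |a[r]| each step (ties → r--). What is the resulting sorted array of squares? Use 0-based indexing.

l=0 r=13: |-18|<=|24| out[13]=576, r--
l=0 r=12: |-18|<=|23| out[12]=529, r--
l=0 r=11: |-18|<=|20| out[11]=400, r--
l=0 r=10: |-18|<=|19| out[10]=361, r--
l=0 r=9: |-18|>|10| out[9]=324, l++
l=1 r=9: |-15|>|10| out[8]=225, l++
l=2 r=9: |-12|>|10| out[7]=144, l++
l=3 r=9: |-10|<=|10| out[6]=100, r--
l=3 r=8: |-10|>|6| out[5]=100, l++
l=4 r=8: |-6|<=|6| out[4]=36, r--
l=4 r=7: |-6|>|5| out[3]=36, l++
l=5 r=7: |-2|<=|5| out[2]=25, r--
l=5 r=6: |-2|<=|3| out[1]=9, r--
l=5 r=5: |-2|<=|-2| out[0]=4, r--

[4, 9, 25, 36, 36, 100, 100, 144, 225, 324, 361, 400, 529, 576]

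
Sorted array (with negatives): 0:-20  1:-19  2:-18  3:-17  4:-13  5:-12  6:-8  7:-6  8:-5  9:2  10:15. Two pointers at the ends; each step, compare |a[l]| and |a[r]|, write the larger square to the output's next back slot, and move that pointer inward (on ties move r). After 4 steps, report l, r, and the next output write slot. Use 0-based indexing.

l=4, r=10, next write slot=6

[0,10] |-20|>|15| out[10]=400 → l++
[1,10] |-19|>|15| out[9]=361 → l++
[2,10] |-18|>|15| out[8]=324 → l++
[3,10] |-17|>|15| out[7]=289 → l++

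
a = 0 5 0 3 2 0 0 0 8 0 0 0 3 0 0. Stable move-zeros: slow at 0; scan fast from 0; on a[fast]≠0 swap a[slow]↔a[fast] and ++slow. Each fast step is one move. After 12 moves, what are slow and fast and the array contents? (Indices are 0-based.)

slow=4, fast=12, a=[5, 3, 2, 8, 0, 0, 0, 0, 0, 0, 0, 0, 3, 0, 0]

slow=0 fast=0: a[fast]=0, fast++
slow=0 fast=1: a[fast]=5≠0 swap→a[0]=5, slow++,fast++
slow=1 fast=2: a[fast]=0, fast++
slow=1 fast=3: a[fast]=3≠0 swap→a[1]=3, slow++,fast++
slow=2 fast=4: a[fast]=2≠0 swap→a[2]=2, slow++,fast++
slow=3 fast=5: a[fast]=0, fast++
slow=3 fast=6: a[fast]=0, fast++
slow=3 fast=7: a[fast]=0, fast++
slow=3 fast=8: a[fast]=8≠0 swap→a[3]=8, slow++,fast++
slow=4 fast=9: a[fast]=0, fast++
slow=4 fast=10: a[fast]=0, fast++
slow=4 fast=11: a[fast]=0, fast++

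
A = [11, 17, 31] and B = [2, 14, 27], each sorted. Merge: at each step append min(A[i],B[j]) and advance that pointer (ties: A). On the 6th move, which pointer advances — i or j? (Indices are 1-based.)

i=1 j=1: A[i]=11>B[j]=2 take 2, j++
i=1 j=2: A[i]=11<=B[j]=14 take 11, i++
i=2 j=2: A[i]=17>B[j]=14 take 14, j++
i=2 j=3: A[i]=17<=B[j]=27 take 17, i++
i=3 j=3: A[i]=31>B[j]=27 take 27, j++
i=3 j=4: B done, take A[i]=31, i++

i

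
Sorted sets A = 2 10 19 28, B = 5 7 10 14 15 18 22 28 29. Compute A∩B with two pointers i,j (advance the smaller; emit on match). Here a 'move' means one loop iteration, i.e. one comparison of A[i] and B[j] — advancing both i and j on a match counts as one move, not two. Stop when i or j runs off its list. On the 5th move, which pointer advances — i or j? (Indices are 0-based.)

[i=0,j=0] 2<5 → i++
[i=1,j=0] 10>5 → j++
[i=1,j=1] 10>7 → j++
[i=1,j=2] 10==10 emit → i++,j++
[i=2,j=3] 19>14 → j++

j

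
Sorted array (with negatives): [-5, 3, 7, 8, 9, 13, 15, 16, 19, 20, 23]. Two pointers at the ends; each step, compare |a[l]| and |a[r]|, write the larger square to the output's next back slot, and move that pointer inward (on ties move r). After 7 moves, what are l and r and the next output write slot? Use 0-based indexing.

l=0, r=3, next write slot=3

[0,10] |-5|<=|23| out[10]=529 → r--
[0,9] |-5|<=|20| out[9]=400 → r--
[0,8] |-5|<=|19| out[8]=361 → r--
[0,7] |-5|<=|16| out[7]=256 → r--
[0,6] |-5|<=|15| out[6]=225 → r--
[0,5] |-5|<=|13| out[5]=169 → r--
[0,4] |-5|<=|9| out[4]=81 → r--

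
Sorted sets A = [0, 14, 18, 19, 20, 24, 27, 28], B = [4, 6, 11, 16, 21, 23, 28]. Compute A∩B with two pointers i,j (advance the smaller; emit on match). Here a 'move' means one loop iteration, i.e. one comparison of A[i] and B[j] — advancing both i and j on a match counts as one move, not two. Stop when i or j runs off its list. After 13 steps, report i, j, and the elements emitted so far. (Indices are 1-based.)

i=1 j=1: 0<4, i++
i=2 j=1: 14>4, j++
i=2 j=2: 14>6, j++
i=2 j=3: 14>11, j++
i=2 j=4: 14<16, i++
i=3 j=4: 18>16, j++
i=3 j=5: 18<21, i++
i=4 j=5: 19<21, i++
i=5 j=5: 20<21, i++
i=6 j=5: 24>21, j++
i=6 j=6: 24>23, j++
i=6 j=7: 24<28, i++
i=7 j=7: 27<28, i++

i=8, j=7, emitted=[]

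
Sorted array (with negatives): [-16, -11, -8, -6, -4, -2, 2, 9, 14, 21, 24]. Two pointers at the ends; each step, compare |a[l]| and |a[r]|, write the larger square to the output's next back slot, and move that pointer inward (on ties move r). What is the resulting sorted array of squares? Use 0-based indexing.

[4, 4, 16, 36, 64, 81, 121, 196, 256, 441, 576]

l=0 r=10: |-16|<=|24| out[10]=576, r--
l=0 r=9: |-16|<=|21| out[9]=441, r--
l=0 r=8: |-16|>|14| out[8]=256, l++
l=1 r=8: |-11|<=|14| out[7]=196, r--
l=1 r=7: |-11|>|9| out[6]=121, l++
l=2 r=7: |-8|<=|9| out[5]=81, r--
l=2 r=6: |-8|>|2| out[4]=64, l++
l=3 r=6: |-6|>|2| out[3]=36, l++
l=4 r=6: |-4|>|2| out[2]=16, l++
l=5 r=6: |-2|<=|2| out[1]=4, r--
l=5 r=5: |-2|<=|-2| out[0]=4, r--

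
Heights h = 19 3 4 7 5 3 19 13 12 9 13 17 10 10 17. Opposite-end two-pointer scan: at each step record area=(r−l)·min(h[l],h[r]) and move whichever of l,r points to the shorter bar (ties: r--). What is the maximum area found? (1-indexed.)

max area = 238

l=1 r=15: min(19,17)*14=238 best=238 *, r--
l=1 r=14: min(19,10)*13=130 best=238, r--
l=1 r=13: min(19,10)*12=120 best=238, r--
l=1 r=12: min(19,17)*11=187 best=238, r--
l=1 r=11: min(19,13)*10=130 best=238, r--
l=1 r=10: min(19,9)*9=81 best=238, r--
l=1 r=9: min(19,12)*8=96 best=238, r--
l=1 r=8: min(19,13)*7=91 best=238, r--
l=1 r=7: min(19,19)*6=114 best=238, r--
l=1 r=6: min(19,3)*5=15 best=238, r--
l=1 r=5: min(19,5)*4=20 best=238, r--
l=1 r=4: min(19,7)*3=21 best=238, r--
l=1 r=3: min(19,4)*2=8 best=238, r--
l=1 r=2: min(19,3)*1=3 best=238, r--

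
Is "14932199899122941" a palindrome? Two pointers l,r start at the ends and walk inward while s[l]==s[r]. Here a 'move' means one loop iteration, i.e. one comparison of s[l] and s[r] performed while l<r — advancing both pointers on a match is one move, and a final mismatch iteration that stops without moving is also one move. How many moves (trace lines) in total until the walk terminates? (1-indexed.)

4 moves

l=1 r=17: '1'=='1', l++,r--
l=2 r=16: '4'=='4', l++,r--
l=3 r=15: '9'=='9', l++,r--
l=4 r=14: '3'!='2', stop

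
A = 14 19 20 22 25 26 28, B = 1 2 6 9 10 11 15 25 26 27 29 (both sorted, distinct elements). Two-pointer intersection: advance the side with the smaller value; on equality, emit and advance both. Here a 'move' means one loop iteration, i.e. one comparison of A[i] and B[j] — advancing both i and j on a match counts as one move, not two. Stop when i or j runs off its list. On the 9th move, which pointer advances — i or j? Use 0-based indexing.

i

[i=0,j=0] 14>1 → j++
[i=0,j=1] 14>2 → j++
[i=0,j=2] 14>6 → j++
[i=0,j=3] 14>9 → j++
[i=0,j=4] 14>10 → j++
[i=0,j=5] 14>11 → j++
[i=0,j=6] 14<15 → i++
[i=1,j=6] 19>15 → j++
[i=1,j=7] 19<25 → i++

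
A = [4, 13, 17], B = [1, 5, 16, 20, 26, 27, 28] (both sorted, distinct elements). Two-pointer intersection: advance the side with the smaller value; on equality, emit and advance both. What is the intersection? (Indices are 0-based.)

intersection = []

[i=0,j=0] 4>1 → j++
[i=0,j=1] 4<5 → i++
[i=1,j=1] 13>5 → j++
[i=1,j=2] 13<16 → i++
[i=2,j=2] 17>16 → j++
[i=2,j=3] 17<20 → i++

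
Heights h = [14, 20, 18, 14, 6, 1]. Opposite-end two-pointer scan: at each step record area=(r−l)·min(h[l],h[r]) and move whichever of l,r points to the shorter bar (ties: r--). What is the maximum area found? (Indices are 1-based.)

[1,6] min(14,1)*5=5 best=5 * → r--
[1,5] min(14,6)*4=24 best=24 * → r--
[1,4] min(14,14)*3=42 best=42 * → r--
[1,3] min(14,18)*2=28 best=42 → l++
[2,3] min(20,18)*1=18 best=42 → r--

max area = 42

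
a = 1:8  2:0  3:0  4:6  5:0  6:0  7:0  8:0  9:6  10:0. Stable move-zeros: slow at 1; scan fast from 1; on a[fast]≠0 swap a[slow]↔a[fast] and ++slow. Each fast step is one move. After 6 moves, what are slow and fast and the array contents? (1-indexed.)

slow=3, fast=7, a=[8, 6, 0, 0, 0, 0, 0, 0, 6, 0]

slow=1 fast=1: a[fast]=8≠0 swap→a[1]=8, slow++,fast++
slow=2 fast=2: a[fast]=0, fast++
slow=2 fast=3: a[fast]=0, fast++
slow=2 fast=4: a[fast]=6≠0 swap→a[2]=6, slow++,fast++
slow=3 fast=5: a[fast]=0, fast++
slow=3 fast=6: a[fast]=0, fast++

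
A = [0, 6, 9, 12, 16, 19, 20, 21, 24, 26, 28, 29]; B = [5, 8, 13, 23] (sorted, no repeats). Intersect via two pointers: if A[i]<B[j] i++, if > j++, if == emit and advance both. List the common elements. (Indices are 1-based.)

intersection = []

i=1 j=1: 0<5, i++
i=2 j=1: 6>5, j++
i=2 j=2: 6<8, i++
i=3 j=2: 9>8, j++
i=3 j=3: 9<13, i++
i=4 j=3: 12<13, i++
i=5 j=3: 16>13, j++
i=5 j=4: 16<23, i++
i=6 j=4: 19<23, i++
i=7 j=4: 20<23, i++
i=8 j=4: 21<23, i++
i=9 j=4: 24>23, j++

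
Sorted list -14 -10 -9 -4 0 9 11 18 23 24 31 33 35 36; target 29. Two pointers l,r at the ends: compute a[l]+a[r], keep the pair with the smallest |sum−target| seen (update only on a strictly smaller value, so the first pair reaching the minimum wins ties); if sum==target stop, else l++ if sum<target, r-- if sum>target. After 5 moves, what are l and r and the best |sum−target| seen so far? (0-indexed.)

[0,13] -14+36=22 d=7 * → l++
[1,13] -10+36=26 d=3 * → l++
[2,13] -9+36=27 d=2 * → l++
[3,13] -4+36=32 d=3 → r--
[3,12] -4+35=31 d=2 → r--

l=3, r=11, best |Δ|=2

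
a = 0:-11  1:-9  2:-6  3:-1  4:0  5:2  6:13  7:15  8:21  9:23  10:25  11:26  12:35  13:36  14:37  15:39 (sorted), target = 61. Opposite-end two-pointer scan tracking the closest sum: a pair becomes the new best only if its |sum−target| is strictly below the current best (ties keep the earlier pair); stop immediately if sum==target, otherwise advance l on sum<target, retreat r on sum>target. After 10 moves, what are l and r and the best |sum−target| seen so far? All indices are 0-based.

l=0 r=15: -11+39=28 d=33 *, l++
l=1 r=15: -9+39=30 d=31 *, l++
l=2 r=15: -6+39=33 d=28 *, l++
l=3 r=15: -1+39=38 d=23 *, l++
l=4 r=15: 0+39=39 d=22 *, l++
l=5 r=15: 2+39=41 d=20 *, l++
l=6 r=15: 13+39=52 d=9 *, l++
l=7 r=15: 15+39=54 d=7 *, l++
l=8 r=15: 21+39=60 d=1 *, l++
l=9 r=15: 23+39=62 d=1, r--

l=9, r=14, best |Δ|=1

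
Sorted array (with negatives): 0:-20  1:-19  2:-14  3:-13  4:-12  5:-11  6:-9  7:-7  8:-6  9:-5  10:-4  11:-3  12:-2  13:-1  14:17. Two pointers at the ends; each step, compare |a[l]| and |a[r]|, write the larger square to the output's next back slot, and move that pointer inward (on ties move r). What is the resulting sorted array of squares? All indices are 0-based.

[1, 4, 9, 16, 25, 36, 49, 81, 121, 144, 169, 196, 289, 361, 400]

[0,14] |-20|>|17| out[14]=400 → l++
[1,14] |-19|>|17| out[13]=361 → l++
[2,14] |-14|<=|17| out[12]=289 → r--
[2,13] |-14|>|-1| out[11]=196 → l++
[3,13] |-13|>|-1| out[10]=169 → l++
[4,13] |-12|>|-1| out[9]=144 → l++
[5,13] |-11|>|-1| out[8]=121 → l++
[6,13] |-9|>|-1| out[7]=81 → l++
[7,13] |-7|>|-1| out[6]=49 → l++
[8,13] |-6|>|-1| out[5]=36 → l++
[9,13] |-5|>|-1| out[4]=25 → l++
[10,13] |-4|>|-1| out[3]=16 → l++
[11,13] |-3|>|-1| out[2]=9 → l++
[12,13] |-2|>|-1| out[1]=4 → l++
[13,13] |-1|<=|-1| out[0]=1 → r--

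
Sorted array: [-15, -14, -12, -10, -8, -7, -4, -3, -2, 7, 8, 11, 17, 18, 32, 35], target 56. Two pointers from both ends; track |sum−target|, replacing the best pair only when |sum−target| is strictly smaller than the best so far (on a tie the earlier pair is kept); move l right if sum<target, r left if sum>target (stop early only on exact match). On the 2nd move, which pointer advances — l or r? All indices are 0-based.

l

[0,15] -15+35=20 d=36 * → l++
[1,15] -14+35=21 d=35 * → l++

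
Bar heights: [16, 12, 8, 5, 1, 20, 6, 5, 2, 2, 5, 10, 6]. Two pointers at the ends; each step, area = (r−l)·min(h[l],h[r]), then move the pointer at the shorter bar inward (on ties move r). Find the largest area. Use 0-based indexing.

max area = 110

l=0 r=12: min(16,6)*12=72 best=72 *, r--
l=0 r=11: min(16,10)*11=110 best=110 *, r--
l=0 r=10: min(16,5)*10=50 best=110, r--
l=0 r=9: min(16,2)*9=18 best=110, r--
l=0 r=8: min(16,2)*8=16 best=110, r--
l=0 r=7: min(16,5)*7=35 best=110, r--
l=0 r=6: min(16,6)*6=36 best=110, r--
l=0 r=5: min(16,20)*5=80 best=110, l++
l=1 r=5: min(12,20)*4=48 best=110, l++
l=2 r=5: min(8,20)*3=24 best=110, l++
l=3 r=5: min(5,20)*2=10 best=110, l++
l=4 r=5: min(1,20)*1=1 best=110, l++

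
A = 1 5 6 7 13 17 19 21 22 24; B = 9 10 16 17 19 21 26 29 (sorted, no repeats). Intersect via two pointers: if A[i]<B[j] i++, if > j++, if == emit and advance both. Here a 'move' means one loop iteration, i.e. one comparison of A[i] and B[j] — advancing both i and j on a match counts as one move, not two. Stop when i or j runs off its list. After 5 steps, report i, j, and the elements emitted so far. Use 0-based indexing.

i=4, j=1, emitted=[]

[i=0,j=0] 1<9 → i++
[i=1,j=0] 5<9 → i++
[i=2,j=0] 6<9 → i++
[i=3,j=0] 7<9 → i++
[i=4,j=0] 13>9 → j++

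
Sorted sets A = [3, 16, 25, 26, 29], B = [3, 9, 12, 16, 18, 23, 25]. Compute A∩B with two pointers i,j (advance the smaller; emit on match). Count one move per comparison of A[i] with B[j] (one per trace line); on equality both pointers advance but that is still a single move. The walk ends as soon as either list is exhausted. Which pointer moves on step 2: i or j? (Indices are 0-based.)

j

[i=0,j=0] 3==3 emit → i++,j++
[i=1,j=1] 16>9 → j++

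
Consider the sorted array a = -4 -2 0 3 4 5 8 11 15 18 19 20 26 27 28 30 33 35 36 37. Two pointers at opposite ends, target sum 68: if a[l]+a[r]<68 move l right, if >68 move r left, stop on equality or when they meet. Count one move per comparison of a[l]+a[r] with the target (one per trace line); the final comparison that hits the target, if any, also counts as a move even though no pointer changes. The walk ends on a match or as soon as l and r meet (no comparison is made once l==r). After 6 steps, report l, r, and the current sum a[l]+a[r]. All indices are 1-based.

[1,20] -4+37=33 <68 → l++
[2,20] -2+37=35 <68 → l++
[3,20] 0+37=37 <68 → l++
[4,20] 3+37=40 <68 → l++
[5,20] 4+37=41 <68 → l++
[6,20] 5+37=42 <68 → l++

l=7, r=20, sum=45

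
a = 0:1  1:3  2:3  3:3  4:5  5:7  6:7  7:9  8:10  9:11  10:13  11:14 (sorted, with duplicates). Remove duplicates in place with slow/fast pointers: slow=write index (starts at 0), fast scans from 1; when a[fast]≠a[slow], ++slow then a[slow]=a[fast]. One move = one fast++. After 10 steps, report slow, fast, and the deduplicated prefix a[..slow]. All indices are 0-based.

slow=7, fast=11, prefix=[1, 3, 5, 7, 9, 10, 11, 13]

(s=0,f=1) a[fast]=3≠a[slow]=1 write a[1]=3 → slow++,fast++
(s=1,f=2) a[fast]=3=a[slow] dup → fast++
(s=1,f=3) a[fast]=3=a[slow] dup → fast++
(s=1,f=4) a[fast]=5≠a[slow]=3 write a[2]=5 → slow++,fast++
(s=2,f=5) a[fast]=7≠a[slow]=5 write a[3]=7 → slow++,fast++
(s=3,f=6) a[fast]=7=a[slow] dup → fast++
(s=3,f=7) a[fast]=9≠a[slow]=7 write a[4]=9 → slow++,fast++
(s=4,f=8) a[fast]=10≠a[slow]=9 write a[5]=10 → slow++,fast++
(s=5,f=9) a[fast]=11≠a[slow]=10 write a[6]=11 → slow++,fast++
(s=6,f=10) a[fast]=13≠a[slow]=11 write a[7]=13 → slow++,fast++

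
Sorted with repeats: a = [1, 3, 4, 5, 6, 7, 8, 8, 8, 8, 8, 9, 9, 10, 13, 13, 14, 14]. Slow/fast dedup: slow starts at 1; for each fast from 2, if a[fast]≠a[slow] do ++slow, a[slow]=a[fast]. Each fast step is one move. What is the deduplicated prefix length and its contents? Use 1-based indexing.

length 11; prefix = [1, 3, 4, 5, 6, 7, 8, 9, 10, 13, 14]

(s=1,f=2) a[fast]=3≠a[slow]=1 write a[2]=3 → slow++,fast++
(s=2,f=3) a[fast]=4≠a[slow]=3 write a[3]=4 → slow++,fast++
(s=3,f=4) a[fast]=5≠a[slow]=4 write a[4]=5 → slow++,fast++
(s=4,f=5) a[fast]=6≠a[slow]=5 write a[5]=6 → slow++,fast++
(s=5,f=6) a[fast]=7≠a[slow]=6 write a[6]=7 → slow++,fast++
(s=6,f=7) a[fast]=8≠a[slow]=7 write a[7]=8 → slow++,fast++
(s=7,f=8) a[fast]=8=a[slow] dup → fast++
(s=7,f=9) a[fast]=8=a[slow] dup → fast++
(s=7,f=10) a[fast]=8=a[slow] dup → fast++
(s=7,f=11) a[fast]=8=a[slow] dup → fast++
(s=7,f=12) a[fast]=9≠a[slow]=8 write a[8]=9 → slow++,fast++
(s=8,f=13) a[fast]=9=a[slow] dup → fast++
(s=8,f=14) a[fast]=10≠a[slow]=9 write a[9]=10 → slow++,fast++
(s=9,f=15) a[fast]=13≠a[slow]=10 write a[10]=13 → slow++,fast++
(s=10,f=16) a[fast]=13=a[slow] dup → fast++
(s=10,f=17) a[fast]=14≠a[slow]=13 write a[11]=14 → slow++,fast++
(s=11,f=18) a[fast]=14=a[slow] dup → fast++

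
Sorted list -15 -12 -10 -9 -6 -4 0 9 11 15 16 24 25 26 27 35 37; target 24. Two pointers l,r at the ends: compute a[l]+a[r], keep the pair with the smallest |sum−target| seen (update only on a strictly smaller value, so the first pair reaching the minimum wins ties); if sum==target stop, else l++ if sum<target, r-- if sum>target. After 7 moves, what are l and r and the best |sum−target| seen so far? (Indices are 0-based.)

l=5, r=14, best |Δ|=1

l=0 r=16: -15+37=22 d=2 *, l++
l=1 r=16: -12+37=25 d=1 *, r--
l=1 r=15: -12+35=23 d=1, l++
l=2 r=15: -10+35=25 d=1, r--
l=2 r=14: -10+27=17 d=7, l++
l=3 r=14: -9+27=18 d=6, l++
l=4 r=14: -6+27=21 d=3, l++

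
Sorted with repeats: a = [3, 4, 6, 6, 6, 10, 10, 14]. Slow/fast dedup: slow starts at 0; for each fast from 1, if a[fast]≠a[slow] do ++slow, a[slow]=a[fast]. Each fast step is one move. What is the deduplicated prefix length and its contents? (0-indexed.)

slow=0 fast=1: a[fast]=4≠a[slow]=3 write a[1]=4, slow++,fast++
slow=1 fast=2: a[fast]=6≠a[slow]=4 write a[2]=6, slow++,fast++
slow=2 fast=3: a[fast]=6=a[slow] dup, fast++
slow=2 fast=4: a[fast]=6=a[slow] dup, fast++
slow=2 fast=5: a[fast]=10≠a[slow]=6 write a[3]=10, slow++,fast++
slow=3 fast=6: a[fast]=10=a[slow] dup, fast++
slow=3 fast=7: a[fast]=14≠a[slow]=10 write a[4]=14, slow++,fast++

length 5; prefix = [3, 4, 6, 10, 14]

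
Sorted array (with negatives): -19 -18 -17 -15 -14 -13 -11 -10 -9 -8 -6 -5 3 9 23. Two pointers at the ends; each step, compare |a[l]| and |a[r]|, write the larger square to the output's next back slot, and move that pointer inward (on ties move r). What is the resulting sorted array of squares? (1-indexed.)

[9, 25, 36, 64, 81, 81, 100, 121, 169, 196, 225, 289, 324, 361, 529]

l=1 r=15: |-19|<=|23| out[15]=529, r--
l=1 r=14: |-19|>|9| out[14]=361, l++
l=2 r=14: |-18|>|9| out[13]=324, l++
l=3 r=14: |-17|>|9| out[12]=289, l++
l=4 r=14: |-15|>|9| out[11]=225, l++
l=5 r=14: |-14|>|9| out[10]=196, l++
l=6 r=14: |-13|>|9| out[9]=169, l++
l=7 r=14: |-11|>|9| out[8]=121, l++
l=8 r=14: |-10|>|9| out[7]=100, l++
l=9 r=14: |-9|<=|9| out[6]=81, r--
l=9 r=13: |-9|>|3| out[5]=81, l++
l=10 r=13: |-8|>|3| out[4]=64, l++
l=11 r=13: |-6|>|3| out[3]=36, l++
l=12 r=13: |-5|>|3| out[2]=25, l++
l=13 r=13: |3|<=|3| out[1]=9, r--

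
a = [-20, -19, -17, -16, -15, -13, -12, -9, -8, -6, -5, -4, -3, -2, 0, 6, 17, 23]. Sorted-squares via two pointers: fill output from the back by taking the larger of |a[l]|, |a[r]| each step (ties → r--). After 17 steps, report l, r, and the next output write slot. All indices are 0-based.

l=14, r=14, next write slot=0

l=0 r=17: |-20|<=|23| out[17]=529, r--
l=0 r=16: |-20|>|17| out[16]=400, l++
l=1 r=16: |-19|>|17| out[15]=361, l++
l=2 r=16: |-17|<=|17| out[14]=289, r--
l=2 r=15: |-17|>|6| out[13]=289, l++
l=3 r=15: |-16|>|6| out[12]=256, l++
l=4 r=15: |-15|>|6| out[11]=225, l++
l=5 r=15: |-13|>|6| out[10]=169, l++
l=6 r=15: |-12|>|6| out[9]=144, l++
l=7 r=15: |-9|>|6| out[8]=81, l++
l=8 r=15: |-8|>|6| out[7]=64, l++
l=9 r=15: |-6|<=|6| out[6]=36, r--
l=9 r=14: |-6|>|0| out[5]=36, l++
l=10 r=14: |-5|>|0| out[4]=25, l++
l=11 r=14: |-4|>|0| out[3]=16, l++
l=12 r=14: |-3|>|0| out[2]=9, l++
l=13 r=14: |-2|>|0| out[1]=4, l++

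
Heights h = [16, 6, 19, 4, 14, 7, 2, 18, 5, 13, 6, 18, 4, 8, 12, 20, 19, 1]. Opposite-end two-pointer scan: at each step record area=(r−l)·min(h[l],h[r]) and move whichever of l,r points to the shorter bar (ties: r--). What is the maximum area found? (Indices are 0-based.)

l=0 r=17: min(16,1)*17=17 best=17 *, r--
l=0 r=16: min(16,19)*16=256 best=256 *, l++
l=1 r=16: min(6,19)*15=90 best=256, l++
l=2 r=16: min(19,19)*14=266 best=266 *, r--
l=2 r=15: min(19,20)*13=247 best=266, l++
l=3 r=15: min(4,20)*12=48 best=266, l++
l=4 r=15: min(14,20)*11=154 best=266, l++
l=5 r=15: min(7,20)*10=70 best=266, l++
l=6 r=15: min(2,20)*9=18 best=266, l++
l=7 r=15: min(18,20)*8=144 best=266, l++
l=8 r=15: min(5,20)*7=35 best=266, l++
l=9 r=15: min(13,20)*6=78 best=266, l++
l=10 r=15: min(6,20)*5=30 best=266, l++
l=11 r=15: min(18,20)*4=72 best=266, l++
l=12 r=15: min(4,20)*3=12 best=266, l++
l=13 r=15: min(8,20)*2=16 best=266, l++
l=14 r=15: min(12,20)*1=12 best=266, l++

max area = 266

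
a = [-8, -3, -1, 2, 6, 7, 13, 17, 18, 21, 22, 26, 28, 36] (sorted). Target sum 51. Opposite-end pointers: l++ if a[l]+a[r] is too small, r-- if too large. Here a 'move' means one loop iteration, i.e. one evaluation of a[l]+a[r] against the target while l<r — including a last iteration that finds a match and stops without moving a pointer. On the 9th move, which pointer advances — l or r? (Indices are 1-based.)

l=1 r=14: -8+36=28 <51, l++
l=2 r=14: -3+36=33 <51, l++
l=3 r=14: -1+36=35 <51, l++
l=4 r=14: 2+36=38 <51, l++
l=5 r=14: 6+36=42 <51, l++
l=6 r=14: 7+36=43 <51, l++
l=7 r=14: 13+36=49 <51, l++
l=8 r=14: 17+36=53 >51, r--
l=8 r=13: 17+28=45 <51, l++

l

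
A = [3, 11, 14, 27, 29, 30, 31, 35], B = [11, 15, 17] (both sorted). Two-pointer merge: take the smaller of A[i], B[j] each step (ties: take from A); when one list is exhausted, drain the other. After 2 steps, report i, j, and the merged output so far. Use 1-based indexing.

i=3, j=1, merged so far=[3, 11]

[i=1,j=1] A[i]=3<=B[j]=11 take 3 → i++
[i=2,j=1] A[i]=11<=B[j]=11 take 11 → i++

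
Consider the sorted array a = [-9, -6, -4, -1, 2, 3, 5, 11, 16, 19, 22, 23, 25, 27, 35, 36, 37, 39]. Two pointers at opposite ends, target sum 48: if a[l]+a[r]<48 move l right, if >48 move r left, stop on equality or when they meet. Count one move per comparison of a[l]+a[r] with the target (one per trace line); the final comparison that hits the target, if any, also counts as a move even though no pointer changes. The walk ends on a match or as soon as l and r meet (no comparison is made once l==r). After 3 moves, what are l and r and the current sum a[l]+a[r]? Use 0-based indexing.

l=0 r=17: -9+39=30 <48, l++
l=1 r=17: -6+39=33 <48, l++
l=2 r=17: -4+39=35 <48, l++

l=3, r=17, sum=38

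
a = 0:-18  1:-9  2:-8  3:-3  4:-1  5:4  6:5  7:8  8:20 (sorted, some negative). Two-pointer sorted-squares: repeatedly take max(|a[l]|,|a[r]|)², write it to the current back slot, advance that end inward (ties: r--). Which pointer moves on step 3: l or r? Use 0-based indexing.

[0,8] |-18|<=|20| out[8]=400 → r--
[0,7] |-18|>|8| out[7]=324 → l++
[1,7] |-9|>|8| out[6]=81 → l++

l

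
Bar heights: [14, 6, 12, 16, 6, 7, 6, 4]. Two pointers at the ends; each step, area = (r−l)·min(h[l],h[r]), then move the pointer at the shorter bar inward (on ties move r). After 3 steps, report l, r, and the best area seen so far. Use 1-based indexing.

l=1 r=8: min(14,4)*7=28 best=28 *, r--
l=1 r=7: min(14,6)*6=36 best=36 *, r--
l=1 r=6: min(14,7)*5=35 best=36, r--

l=1, r=5, best area=36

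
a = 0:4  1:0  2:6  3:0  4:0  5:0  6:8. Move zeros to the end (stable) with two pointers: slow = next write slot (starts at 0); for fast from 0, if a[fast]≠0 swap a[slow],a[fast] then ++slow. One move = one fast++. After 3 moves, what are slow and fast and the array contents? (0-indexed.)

slow=2, fast=3, a=[4, 6, 0, 0, 0, 0, 8]

(s=0,f=0) a[fast]=4≠0 swap→a[0]=4 → slow++,fast++
(s=1,f=1) a[fast]=0 → fast++
(s=1,f=2) a[fast]=6≠0 swap→a[1]=6 → slow++,fast++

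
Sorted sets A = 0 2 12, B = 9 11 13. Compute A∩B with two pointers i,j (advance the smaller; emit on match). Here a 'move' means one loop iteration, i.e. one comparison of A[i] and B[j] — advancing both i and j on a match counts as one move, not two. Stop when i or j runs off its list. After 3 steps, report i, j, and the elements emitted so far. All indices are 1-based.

i=1 j=1: 0<9, i++
i=2 j=1: 2<9, i++
i=3 j=1: 12>9, j++

i=3, j=2, emitted=[]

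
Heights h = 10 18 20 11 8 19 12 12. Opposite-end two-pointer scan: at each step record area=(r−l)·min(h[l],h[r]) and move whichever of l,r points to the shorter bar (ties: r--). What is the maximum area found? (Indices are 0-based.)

l=0 r=7: min(10,12)*7=70 best=70 *, l++
l=1 r=7: min(18,12)*6=72 best=72 *, r--
l=1 r=6: min(18,12)*5=60 best=72, r--
l=1 r=5: min(18,19)*4=72 best=72, l++
l=2 r=5: min(20,19)*3=57 best=72, r--
l=2 r=4: min(20,8)*2=16 best=72, r--
l=2 r=3: min(20,11)*1=11 best=72, r--

max area = 72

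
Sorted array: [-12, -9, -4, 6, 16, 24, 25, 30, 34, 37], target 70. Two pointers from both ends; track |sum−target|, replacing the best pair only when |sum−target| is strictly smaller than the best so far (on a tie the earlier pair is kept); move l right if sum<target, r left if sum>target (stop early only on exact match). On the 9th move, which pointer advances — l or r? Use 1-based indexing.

r

[1,10] -12+37=25 d=45 * → l++
[2,10] -9+37=28 d=42 * → l++
[3,10] -4+37=33 d=37 * → l++
[4,10] 6+37=43 d=27 * → l++
[5,10] 16+37=53 d=17 * → l++
[6,10] 24+37=61 d=9 * → l++
[7,10] 25+37=62 d=8 * → l++
[8,10] 30+37=67 d=3 * → l++
[9,10] 34+37=71 d=1 * → r--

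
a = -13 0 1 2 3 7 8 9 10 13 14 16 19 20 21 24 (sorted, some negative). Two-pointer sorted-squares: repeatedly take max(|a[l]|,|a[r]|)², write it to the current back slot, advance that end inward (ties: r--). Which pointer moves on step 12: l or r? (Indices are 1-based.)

l=1 r=16: |-13|<=|24| out[16]=576, r--
l=1 r=15: |-13|<=|21| out[15]=441, r--
l=1 r=14: |-13|<=|20| out[14]=400, r--
l=1 r=13: |-13|<=|19| out[13]=361, r--
l=1 r=12: |-13|<=|16| out[12]=256, r--
l=1 r=11: |-13|<=|14| out[11]=196, r--
l=1 r=10: |-13|<=|13| out[10]=169, r--
l=1 r=9: |-13|>|10| out[9]=169, l++
l=2 r=9: |0|<=|10| out[8]=100, r--
l=2 r=8: |0|<=|9| out[7]=81, r--
l=2 r=7: |0|<=|8| out[6]=64, r--
l=2 r=6: |0|<=|7| out[5]=49, r--

r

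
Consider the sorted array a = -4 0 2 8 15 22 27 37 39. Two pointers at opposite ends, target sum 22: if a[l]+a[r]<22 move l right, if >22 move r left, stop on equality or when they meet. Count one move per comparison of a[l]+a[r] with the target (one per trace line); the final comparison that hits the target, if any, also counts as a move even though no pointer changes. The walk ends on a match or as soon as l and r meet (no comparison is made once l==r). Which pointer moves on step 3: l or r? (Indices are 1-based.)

r

l=1 r=9: -4+39=35 >22, r--
l=1 r=8: -4+37=33 >22, r--
l=1 r=7: -4+27=23 >22, r--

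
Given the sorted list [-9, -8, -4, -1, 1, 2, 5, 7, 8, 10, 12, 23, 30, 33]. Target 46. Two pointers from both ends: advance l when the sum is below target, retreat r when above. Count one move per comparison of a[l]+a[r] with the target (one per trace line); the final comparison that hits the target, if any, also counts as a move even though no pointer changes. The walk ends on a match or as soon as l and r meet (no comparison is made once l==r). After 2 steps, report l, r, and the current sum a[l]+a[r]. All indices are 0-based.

[0,13] -9+33=24 <46 → l++
[1,13] -8+33=25 <46 → l++

l=2, r=13, sum=29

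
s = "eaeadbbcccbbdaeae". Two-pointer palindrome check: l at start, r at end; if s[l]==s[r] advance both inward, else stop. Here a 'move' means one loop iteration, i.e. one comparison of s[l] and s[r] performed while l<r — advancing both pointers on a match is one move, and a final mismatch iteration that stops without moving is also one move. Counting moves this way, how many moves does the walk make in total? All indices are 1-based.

8 moves

l=1 r=17: 'e'=='e', l++,r--
l=2 r=16: 'a'=='a', l++,r--
l=3 r=15: 'e'=='e', l++,r--
l=4 r=14: 'a'=='a', l++,r--
l=5 r=13: 'd'=='d', l++,r--
l=6 r=12: 'b'=='b', l++,r--
l=7 r=11: 'b'=='b', l++,r--
l=8 r=10: 'c'=='c', l++,r--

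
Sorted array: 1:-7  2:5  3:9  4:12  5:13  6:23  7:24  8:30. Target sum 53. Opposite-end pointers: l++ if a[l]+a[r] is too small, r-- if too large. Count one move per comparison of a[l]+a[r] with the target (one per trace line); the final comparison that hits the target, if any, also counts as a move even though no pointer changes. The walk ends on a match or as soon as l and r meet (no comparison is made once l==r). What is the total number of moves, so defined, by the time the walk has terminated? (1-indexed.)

l=1 r=8: -7+30=23 <53, l++
l=2 r=8: 5+30=35 <53, l++
l=3 r=8: 9+30=39 <53, l++
l=4 r=8: 12+30=42 <53, l++
l=5 r=8: 13+30=43 <53, l++
l=6 r=8: 23+30=53, found

6 moves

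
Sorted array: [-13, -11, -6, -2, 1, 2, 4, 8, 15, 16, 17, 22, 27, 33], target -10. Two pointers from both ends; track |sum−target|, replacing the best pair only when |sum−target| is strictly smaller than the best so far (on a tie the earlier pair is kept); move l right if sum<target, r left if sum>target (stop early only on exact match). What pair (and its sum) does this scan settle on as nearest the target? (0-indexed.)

pair (-11, 1) with sum -10 (|Δ|=0)

l=0 r=13: -13+33=20 d=30 *, r--
l=0 r=12: -13+27=14 d=24 *, r--
l=0 r=11: -13+22=9 d=19 *, r--
l=0 r=10: -13+17=4 d=14 *, r--
l=0 r=9: -13+16=3 d=13 *, r--
l=0 r=8: -13+15=2 d=12 *, r--
l=0 r=7: -13+8=-5 d=5 *, r--
l=0 r=6: -13+4=-9 d=1 *, r--
l=0 r=5: -13+2=-11 d=1, l++
l=1 r=5: -11+2=-9 d=1, r--
l=1 r=4: -11+1=-10 d=0 *, stop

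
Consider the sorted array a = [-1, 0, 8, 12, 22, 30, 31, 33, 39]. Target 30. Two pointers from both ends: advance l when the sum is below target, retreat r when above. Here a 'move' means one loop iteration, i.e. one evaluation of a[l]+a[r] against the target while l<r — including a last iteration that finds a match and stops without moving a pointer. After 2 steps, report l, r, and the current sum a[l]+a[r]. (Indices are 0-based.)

[0,8] -1+39=38 >30 → r--
[0,7] -1+33=32 >30 → r--

l=0, r=6, sum=30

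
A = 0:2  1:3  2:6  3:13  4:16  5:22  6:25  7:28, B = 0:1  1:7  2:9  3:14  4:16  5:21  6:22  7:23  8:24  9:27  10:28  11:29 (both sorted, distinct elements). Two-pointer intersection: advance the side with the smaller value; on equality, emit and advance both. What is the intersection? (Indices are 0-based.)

[i=0,j=0] 2>1 → j++
[i=0,j=1] 2<7 → i++
[i=1,j=1] 3<7 → i++
[i=2,j=1] 6<7 → i++
[i=3,j=1] 13>7 → j++
[i=3,j=2] 13>9 → j++
[i=3,j=3] 13<14 → i++
[i=4,j=3] 16>14 → j++
[i=4,j=4] 16==16 emit → i++,j++
[i=5,j=5] 22>21 → j++
[i=5,j=6] 22==22 emit → i++,j++
[i=6,j=7] 25>23 → j++
[i=6,j=8] 25>24 → j++
[i=6,j=9] 25<27 → i++
[i=7,j=9] 28>27 → j++
[i=7,j=10] 28==28 emit → i++,j++

intersection = [16, 22, 28]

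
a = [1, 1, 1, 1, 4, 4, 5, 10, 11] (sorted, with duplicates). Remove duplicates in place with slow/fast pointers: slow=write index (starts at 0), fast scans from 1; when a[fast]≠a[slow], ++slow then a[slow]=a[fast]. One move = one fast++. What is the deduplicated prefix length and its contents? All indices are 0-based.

slow=0 fast=1: a[fast]=1=a[slow] dup, fast++
slow=0 fast=2: a[fast]=1=a[slow] dup, fast++
slow=0 fast=3: a[fast]=1=a[slow] dup, fast++
slow=0 fast=4: a[fast]=4≠a[slow]=1 write a[1]=4, slow++,fast++
slow=1 fast=5: a[fast]=4=a[slow] dup, fast++
slow=1 fast=6: a[fast]=5≠a[slow]=4 write a[2]=5, slow++,fast++
slow=2 fast=7: a[fast]=10≠a[slow]=5 write a[3]=10, slow++,fast++
slow=3 fast=8: a[fast]=11≠a[slow]=10 write a[4]=11, slow++,fast++

length 5; prefix = [1, 4, 5, 10, 11]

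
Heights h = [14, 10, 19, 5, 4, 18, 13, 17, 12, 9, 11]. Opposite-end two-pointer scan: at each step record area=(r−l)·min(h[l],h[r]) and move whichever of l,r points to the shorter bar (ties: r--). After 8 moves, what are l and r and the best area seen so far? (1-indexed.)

l=1 r=11: min(14,11)*10=110 best=110 *, r--
l=1 r=10: min(14,9)*9=81 best=110, r--
l=1 r=9: min(14,12)*8=96 best=110, r--
l=1 r=8: min(14,17)*7=98 best=110, l++
l=2 r=8: min(10,17)*6=60 best=110, l++
l=3 r=8: min(19,17)*5=85 best=110, r--
l=3 r=7: min(19,13)*4=52 best=110, r--
l=3 r=6: min(19,18)*3=54 best=110, r--

l=3, r=5, best area=110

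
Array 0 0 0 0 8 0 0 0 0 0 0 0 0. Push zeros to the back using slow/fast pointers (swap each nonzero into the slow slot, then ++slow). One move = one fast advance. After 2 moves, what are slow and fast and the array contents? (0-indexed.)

slow=0 fast=0: a[fast]=0, fast++
slow=0 fast=1: a[fast]=0, fast++

slow=0, fast=2, a=[0, 0, 0, 0, 8, 0, 0, 0, 0, 0, 0, 0, 0]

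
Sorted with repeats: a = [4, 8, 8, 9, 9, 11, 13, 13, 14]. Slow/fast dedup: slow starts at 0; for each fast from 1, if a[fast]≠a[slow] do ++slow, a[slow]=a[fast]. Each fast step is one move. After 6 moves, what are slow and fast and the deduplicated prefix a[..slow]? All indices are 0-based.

(s=0,f=1) a[fast]=8≠a[slow]=4 write a[1]=8 → slow++,fast++
(s=1,f=2) a[fast]=8=a[slow] dup → fast++
(s=1,f=3) a[fast]=9≠a[slow]=8 write a[2]=9 → slow++,fast++
(s=2,f=4) a[fast]=9=a[slow] dup → fast++
(s=2,f=5) a[fast]=11≠a[slow]=9 write a[3]=11 → slow++,fast++
(s=3,f=6) a[fast]=13≠a[slow]=11 write a[4]=13 → slow++,fast++

slow=4, fast=7, prefix=[4, 8, 9, 11, 13]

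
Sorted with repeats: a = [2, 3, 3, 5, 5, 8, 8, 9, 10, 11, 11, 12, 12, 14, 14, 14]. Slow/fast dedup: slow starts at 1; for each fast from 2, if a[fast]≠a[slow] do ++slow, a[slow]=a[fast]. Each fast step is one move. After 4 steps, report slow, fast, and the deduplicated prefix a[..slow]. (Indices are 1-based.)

slow=3, fast=6, prefix=[2, 3, 5]

(s=1,f=2) a[fast]=3≠a[slow]=2 write a[2]=3 → slow++,fast++
(s=2,f=3) a[fast]=3=a[slow] dup → fast++
(s=2,f=4) a[fast]=5≠a[slow]=3 write a[3]=5 → slow++,fast++
(s=3,f=5) a[fast]=5=a[slow] dup → fast++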